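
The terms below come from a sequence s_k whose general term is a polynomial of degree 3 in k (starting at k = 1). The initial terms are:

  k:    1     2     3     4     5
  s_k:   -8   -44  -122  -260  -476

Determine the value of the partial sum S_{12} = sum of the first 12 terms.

-20622

1st diffs: -36, -78, -138, -216.
2nd diffs: -42, -60, -78.
3rd diffs: -18, -18 (constant).
So s_k = -3k^3 - 3k^2 - 6k + 4.
Continuing: …, -788, -1214, -1772, -2480, …, s_{12} = -5684.
Summing k = 1..12 (12 terms) gives -20622.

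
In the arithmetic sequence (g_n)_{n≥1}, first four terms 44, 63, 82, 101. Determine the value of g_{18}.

367

Common difference d = 19.
g_n = 44 + (n - 1)·19.
g_{18} = 44 + 17·19 = 367.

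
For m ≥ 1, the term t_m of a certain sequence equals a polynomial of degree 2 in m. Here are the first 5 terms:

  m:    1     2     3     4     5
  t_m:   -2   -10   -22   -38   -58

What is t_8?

-142

1st diffs: -8, -12, -16, -20.
2nd diffs: -4, -4, -4 (constant).
So t_m = -2m^2 - 2m + 2.
Evaluating at m = 8 gives t_8 = -142.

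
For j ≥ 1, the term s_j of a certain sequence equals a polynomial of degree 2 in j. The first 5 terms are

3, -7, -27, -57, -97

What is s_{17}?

-1357

1st diffs: -10, -20, -30, -40.
2nd diffs: -10, -10, -10 (constant).
Newton forward-difference form: s_j = 3 + (-10)·C(j-1,1) + (-10)·C(j-1,2).
At j = 17: j-1 = 16, so s_{17} = 3 - 160 - 1200 = -1357.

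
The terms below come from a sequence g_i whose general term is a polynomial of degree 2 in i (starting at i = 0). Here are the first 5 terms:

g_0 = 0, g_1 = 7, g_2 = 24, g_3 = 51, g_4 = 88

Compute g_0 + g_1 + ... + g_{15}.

6440

1st diffs: 7, 17, 27, 37.
2nd diffs: 10, 10, 10 (constant).
Newton forward-difference form: g_i = 7·C(i,1) + 10·C(i,2).
Continuing: …, 135, 192, 259, 336, …, g_{15} = 1155.
Summing i = 0..15 (16 terms) gives 6440.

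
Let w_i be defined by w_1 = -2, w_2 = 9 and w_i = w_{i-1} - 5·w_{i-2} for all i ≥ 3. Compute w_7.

614

Iterate the recurrence:
w_3 = 19;  w_4 = -26;  w_5 = -121;  w_6 = 9;  w_7 = 614.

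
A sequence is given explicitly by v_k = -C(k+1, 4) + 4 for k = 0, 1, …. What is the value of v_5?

C(6, 4) = 15, so v_5 = -11.

-11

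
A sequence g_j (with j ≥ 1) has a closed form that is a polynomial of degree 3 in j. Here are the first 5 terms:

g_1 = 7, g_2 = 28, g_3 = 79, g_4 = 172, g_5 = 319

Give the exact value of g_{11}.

3007

1st diffs: 21, 51, 93, 147.
2nd diffs: 30, 42, 54.
3rd diffs: 12, 12 (constant).
Newton forward-difference form: g_j = 7 + 21·C(j-1,1) + 30·C(j-1,2) + 12·C(j-1,3).
At j = 11: j-1 = 10, so g_{11} = 7 + 210 + 1350 + 1440 = 3007.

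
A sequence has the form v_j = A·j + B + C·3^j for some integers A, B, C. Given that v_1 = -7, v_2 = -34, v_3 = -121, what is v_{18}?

At j = 1, 2, 3: A + B + 3C = -7; 2A + B + 9C = -34; 3A + B + 27C = -121.
Subtracting the first from the second: A + 6C = -27.
Subtracting the second from the third: A + 18C = -87.
Solving: C = -5, A = 3, then B = 5.
So v_j = 3·j + 5 + (-5)·3^j; at j=18 this is -1937102386.

-1937102386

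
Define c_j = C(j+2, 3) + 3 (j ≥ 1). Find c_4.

C(6, 3) = 20, so c_4 = 23.

23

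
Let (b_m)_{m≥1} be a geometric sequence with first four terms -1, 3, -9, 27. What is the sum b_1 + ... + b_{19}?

-290565367

Common ratio r = -3.
b_m = (-1)·(-3)^(m-1).
S = (-1)·((-3)^19 - 1)/(-3 - 1) = (-1)·(-1162261467 - 1)/(-4) = -290565367.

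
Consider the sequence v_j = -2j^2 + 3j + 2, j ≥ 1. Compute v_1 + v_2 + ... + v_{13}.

Over j = 1..13: Σj = 91, Σj² = 819.
Total = (-2)·819 + (3)·91 + (2)·13 = -1339.

-1339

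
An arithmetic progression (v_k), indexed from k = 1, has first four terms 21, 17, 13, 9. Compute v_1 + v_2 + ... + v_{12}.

Common difference d = -4.
v_k = 21 + (k - 1)·(-4).
v_{12} = -23; S = 12·(21 + (-23))/2 = -12.

-12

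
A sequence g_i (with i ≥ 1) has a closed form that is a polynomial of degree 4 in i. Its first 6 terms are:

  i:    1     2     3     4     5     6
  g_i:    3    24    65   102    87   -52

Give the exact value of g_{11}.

-6807

1st diffs: 21, 41, 37, -15, -139.
2nd diffs: 20, -4, -52, -124.
3rd diffs: -24, -48, -72.
4th diffs: -24, -24 (constant).
Newton forward-difference form: g_i = 3 + 21·C(i-1,1) + 20·C(i-1,2) + (-24)·C(i-1,3) + (-24)·C(i-1,4).
At i = 11: i-1 = 10, so g_{11} = 3 + 210 + 900 - 2880 - 5040 = -6807.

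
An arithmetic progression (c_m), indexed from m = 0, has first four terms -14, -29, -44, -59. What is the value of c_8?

-134

Common difference d = -15.
c_m = -14 + (m - 0)·(-15).
c_8 = -14 + 8·(-15) = -134.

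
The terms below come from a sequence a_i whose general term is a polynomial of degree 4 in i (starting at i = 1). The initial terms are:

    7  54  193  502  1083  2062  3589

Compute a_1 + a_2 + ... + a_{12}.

1st diffs: 47, 139, 309, 581, 979, 1527.
2nd diffs: 92, 170, 272, 398, 548.
3rd diffs: 78, 102, 126, 150.
4th diffs: 24, 24, 24 (constant).
Newton forward-difference form: a_i = 7 + 47·C(i-1,1) + 92·C(i-1,2) + 78·C(i-1,3) + 24·C(i-1,4).
Continuing: …, 5838, 9007, 13318, 19017, …, a_{12} = 26374.
Summing i = 1..12 (12 terms) gives 81044.

81044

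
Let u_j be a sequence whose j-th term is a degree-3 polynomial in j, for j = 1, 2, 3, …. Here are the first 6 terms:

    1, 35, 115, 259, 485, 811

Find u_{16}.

1st diffs: 34, 80, 144, 226, 326.
2nd diffs: 46, 64, 82, 100.
3rd diffs: 18, 18, 18 (constant).
Newton forward-difference form: u_j = 1 + 34·C(j-1,1) + 46·C(j-1,2) + 18·C(j-1,3).
At j = 16: j-1 = 15, so u_{16} = 1 + 510 + 4830 + 8190 = 13531.

13531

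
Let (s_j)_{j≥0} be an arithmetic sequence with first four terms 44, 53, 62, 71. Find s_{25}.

Common difference d = 9.
s_j = 44 + (j - 0)·9.
s_{25} = 44 + 25·9 = 269.

269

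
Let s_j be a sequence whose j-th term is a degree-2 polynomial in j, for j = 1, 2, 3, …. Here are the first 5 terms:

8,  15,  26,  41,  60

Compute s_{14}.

1st diffs: 7, 11, 15, 19.
2nd diffs: 4, 4, 4 (constant).
So s_j = 2j^2 + j + 5.
Evaluating at j = 14 gives s_{14} = 411.

411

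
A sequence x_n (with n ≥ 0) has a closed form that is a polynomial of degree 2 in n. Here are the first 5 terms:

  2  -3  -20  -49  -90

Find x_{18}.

-1924

1st diffs: -5, -17, -29, -41.
2nd diffs: -12, -12, -12 (constant).
Newton forward-difference form: x_n = 2 + (-5)·C(n,1) + (-12)·C(n,2).
At n = 18: n = 18, so x_{18} = 2 - 90 - 1836 = -1924.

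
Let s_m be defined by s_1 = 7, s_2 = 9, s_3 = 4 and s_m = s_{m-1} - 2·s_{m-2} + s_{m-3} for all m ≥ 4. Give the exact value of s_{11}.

Compute successive terms:
s_4 = -7  s_5 = -6  s_6 = 12  s_7 = 17  s_8 = -13  s_9 = -35  s_{10} = 8  s_{11} = 65.

65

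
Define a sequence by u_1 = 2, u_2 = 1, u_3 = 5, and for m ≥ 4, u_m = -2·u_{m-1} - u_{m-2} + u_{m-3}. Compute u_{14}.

-287

u_4 = -9  u_5 = 14  u_6 = -14  …  u_{11} = -121  u_{12} = 90  u_{13} = 38  u_{14} = -287.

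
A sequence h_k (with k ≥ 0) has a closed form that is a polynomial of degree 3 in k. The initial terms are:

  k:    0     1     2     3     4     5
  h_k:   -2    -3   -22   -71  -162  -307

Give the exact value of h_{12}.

1st diffs: -1, -19, -49, -91, -145.
2nd diffs: -18, -30, -42, -54.
3rd diffs: -12, -12, -12 (constant).
So h_k = -2k^3 - 3k^2 + 4k - 2.
Evaluating at k = 12 gives h_{12} = -3842.

-3842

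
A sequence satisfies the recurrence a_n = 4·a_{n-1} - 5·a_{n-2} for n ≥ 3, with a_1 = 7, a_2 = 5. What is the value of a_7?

-1215

Compute successive terms:
a_3 = -15;  a_4 = -85;  a_5 = -265;  a_6 = -635;  a_7 = -1215.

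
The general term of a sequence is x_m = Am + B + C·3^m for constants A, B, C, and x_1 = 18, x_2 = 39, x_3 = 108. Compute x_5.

966

At m = 1, 2, 3: A + B + 3C = 18; 2A + B + 9C = 39; 3A + B + 27C = 108.
Subtracting the first from the second: A + 6C = 21.
Subtracting the second from the third: A + 18C = 69.
Solving: C = 4, A = -3, then B = 9.
Hence x_5 = -3·5 + 9 + 4·243 = 966.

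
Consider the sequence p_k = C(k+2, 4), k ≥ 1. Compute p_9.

C(11, 4) = 330, so p_9 = 330.

330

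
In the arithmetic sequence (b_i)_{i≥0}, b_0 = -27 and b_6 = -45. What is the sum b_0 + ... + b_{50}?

-5202

Common difference d = (-45 - (-27)) / (6 - 0) = -3.
b_i = -27 + (i - 0)·(-3).
b_{50} = -177; S = 51·(-27 + (-177))/2 = -5202.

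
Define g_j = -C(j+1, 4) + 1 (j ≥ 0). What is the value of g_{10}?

C(11, 4) = 330, so g_{10} = -329.

-329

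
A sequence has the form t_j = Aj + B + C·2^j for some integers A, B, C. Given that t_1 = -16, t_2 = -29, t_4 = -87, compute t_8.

The three given values yield: A + B + 2C = -16; 2A + B + 4C = -29; 4A + B + 16C = -87.
Subtracting the first from the second: A + 2C = -13.
Subtracting the second from the third: 2A + 12C = -58.
Solving: C = -4, A = -5, then B = -3.
So t_j = -5·j + (-3) + (-4)·2^j; at j=8 this is -1067.

-1067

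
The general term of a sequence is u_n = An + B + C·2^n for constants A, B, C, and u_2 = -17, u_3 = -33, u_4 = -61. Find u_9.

-1569

The three given values yield: 2A + B + 4C = -17; 3A + B + 8C = -33; 4A + B + 16C = -61.
Subtracting the first from the second: A + 4C = -16.
Subtracting the second from the third: A + 8C = -28.
Solving: C = -3, A = -4, then B = 3.
So u_n = -4·n + 3 + (-3)·2^n; at n=9 this is -1569.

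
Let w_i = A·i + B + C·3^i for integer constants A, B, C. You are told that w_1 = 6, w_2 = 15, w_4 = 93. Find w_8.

6585

Write the equations: A + B + 3C = 6; 2A + B + 9C = 15; 4A + B + 81C = 93.
Subtracting the first from the second: A + 6C = 9.
Subtracting the second from the third: 2A + 72C = 78.
Solving: C = 1, A = 3, then B = 0.
Hence w_8 = 3·8 + 0 + 1·6561 = 6585.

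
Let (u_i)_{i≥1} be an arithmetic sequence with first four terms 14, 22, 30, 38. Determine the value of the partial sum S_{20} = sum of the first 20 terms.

Common difference d = 8.
u_i = 14 + (i - 1)·8.
u_{20} = 166; S = 20·(14 + 166)/2 = 1800.

1800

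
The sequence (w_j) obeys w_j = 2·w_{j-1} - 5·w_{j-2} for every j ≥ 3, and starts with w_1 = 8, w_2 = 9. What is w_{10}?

-9951

Applying the relation repeatedly:
w_3 = -22, w_4 = -89, w_5 = -68, w_6 = 309, w_7 = 958, w_8 = 371, w_9 = -4048, w_{10} = -9951.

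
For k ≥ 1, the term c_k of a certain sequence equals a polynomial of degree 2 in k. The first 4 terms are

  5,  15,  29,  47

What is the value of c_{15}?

509

1st diffs: 10, 14, 18.
2nd diffs: 4, 4 (constant).
Newton forward-difference form: c_k = 5 + 10·C(k-1,1) + 4·C(k-1,2).
At k = 15: k-1 = 14, so c_{15} = 5 + 140 + 364 = 509.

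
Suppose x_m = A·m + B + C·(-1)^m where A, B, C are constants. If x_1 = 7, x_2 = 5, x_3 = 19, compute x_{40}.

233

At m = 1, 2, 3: A + B - C = 7; 2A + B + C = 5; 3A + B - C = 19.
Subtracting the first from the second: A + 2C = -2.
Subtracting the second from the third: A - 2C = 14.
Solving: C = -4, A = 6, then B = -3.
Hence x_{40} = 6·40 + (-3) + (-4)·1 = 233.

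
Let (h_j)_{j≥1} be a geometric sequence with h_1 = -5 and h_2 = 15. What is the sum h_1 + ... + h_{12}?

Common ratio r = -3.
h_j = (-5)·(-3)^(j-1).
S = (-5)·((-3)^12 - 1)/(-3 - 1) = (-5)·(531441 - 1)/(-4) = 664300.

664300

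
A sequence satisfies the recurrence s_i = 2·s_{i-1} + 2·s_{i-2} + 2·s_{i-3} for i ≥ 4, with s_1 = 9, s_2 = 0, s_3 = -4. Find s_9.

Iterate the recurrence:
s_4 = 10, s_5 = 12, s_6 = 36, s_7 = 116, s_8 = 328, s_9 = 960.

960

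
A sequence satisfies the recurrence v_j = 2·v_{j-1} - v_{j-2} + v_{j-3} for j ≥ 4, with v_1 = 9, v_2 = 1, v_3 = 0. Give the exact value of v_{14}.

2271

Iterate the recurrence:
v_4 = 8, v_5 = 17, v_6 = 26, …, v_{11} = 420, v_{12} = 737, v_{13} = 1294, v_{14} = 2271.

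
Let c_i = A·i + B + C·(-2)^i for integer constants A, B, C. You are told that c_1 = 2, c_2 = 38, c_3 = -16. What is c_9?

The three given values yield: A + B - 2C = 2; 2A + B + 4C = 38; 3A + B - 8C = -16.
Subtracting the first from the second: A + 6C = 36.
Subtracting the second from the third: A - 12C = -54.
Solving: C = 5, A = 6, then B = 6.
So c_i = 6·i + 6 + 5·(-2)^i; at i=9 this is -2500.

-2500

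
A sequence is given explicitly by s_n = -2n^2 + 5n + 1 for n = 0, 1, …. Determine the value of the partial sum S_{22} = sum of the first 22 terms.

-5445

Over n = 0..21: Σn = 231, Σn² = 3311.
Total = (-2)·3311 + (5)·231 + (1)·22 = -5445.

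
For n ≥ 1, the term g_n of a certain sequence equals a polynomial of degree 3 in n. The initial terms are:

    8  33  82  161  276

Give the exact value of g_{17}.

6648

1st diffs: 25, 49, 79, 115.
2nd diffs: 24, 30, 36.
3rd diffs: 6, 6 (constant).
So g_n = n^3 + 6n^2 + 1.
Evaluating at n = 17 gives g_{17} = 6648.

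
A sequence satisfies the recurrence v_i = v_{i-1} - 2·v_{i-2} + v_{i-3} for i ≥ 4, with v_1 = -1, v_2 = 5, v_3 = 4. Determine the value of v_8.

-5

Step forward from the initial values:
v_4 = -7, v_5 = -10, v_6 = 8, v_7 = 21, v_8 = -5.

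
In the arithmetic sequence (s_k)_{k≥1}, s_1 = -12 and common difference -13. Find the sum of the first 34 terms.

-7701

s_k = -12 + (k - 1)·(-13).
s_{34} = -441; S = 34·(-12 + (-441))/2 = -7701.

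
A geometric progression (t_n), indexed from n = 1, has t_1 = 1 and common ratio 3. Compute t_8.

t_n = 1·3^(n-1).
t_8 = 1·3^7 = 2187.

2187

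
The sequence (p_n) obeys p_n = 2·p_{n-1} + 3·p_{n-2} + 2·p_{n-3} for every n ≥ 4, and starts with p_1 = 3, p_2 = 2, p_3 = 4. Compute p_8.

1788

Applying the relation repeatedly:
p_4 = 20, p_5 = 56, p_6 = 180, p_7 = 568, p_8 = 1788.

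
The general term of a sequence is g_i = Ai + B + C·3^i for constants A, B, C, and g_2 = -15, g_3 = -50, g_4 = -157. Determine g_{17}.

-258280308

Plug in i = 2, 3, 4: 2A + B + 9C = -15; 3A + B + 27C = -50; 4A + B + 81C = -157.
Subtracting the first from the second: A + 18C = -35.
Subtracting the second from the third: A + 54C = -107.
Solving: C = -2, A = 1, then B = 1.
So g_i = 1·i + 1 + (-2)·3^i; at i=17 this is -258280308.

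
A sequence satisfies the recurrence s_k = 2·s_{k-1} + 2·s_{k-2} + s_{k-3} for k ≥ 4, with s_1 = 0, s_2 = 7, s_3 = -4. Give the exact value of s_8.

Compute successive terms:
s_4 = 6, s_5 = 11, s_6 = 30, s_7 = 88, s_8 = 247.

247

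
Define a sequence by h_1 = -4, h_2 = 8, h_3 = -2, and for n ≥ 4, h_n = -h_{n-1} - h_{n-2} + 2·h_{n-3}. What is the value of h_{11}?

h_4 = -14;  h_5 = 32;  h_6 = -22;  h_7 = -38;  h_8 = 124;  h_9 = -130;  h_{10} = -70;  h_{11} = 448.

448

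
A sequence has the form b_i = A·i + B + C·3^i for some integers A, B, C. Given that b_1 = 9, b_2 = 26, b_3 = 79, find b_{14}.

14348894

At i = 1, 2, 3: A + B + 3C = 9; 2A + B + 9C = 26; 3A + B + 27C = 79.
Subtracting the first from the second: A + 6C = 17.
Subtracting the second from the third: A + 18C = 53.
Solving: C = 3, A = -1, then B = 1.
Hence b_{14} = -1·14 + 1 + 3·4782969 = 14348894.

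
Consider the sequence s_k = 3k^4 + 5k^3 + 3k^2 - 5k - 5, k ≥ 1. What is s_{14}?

129481

s_{14} = 3·14^4 + 5·14^3 + 3·14^2 - 5·14 - 5 = 129481.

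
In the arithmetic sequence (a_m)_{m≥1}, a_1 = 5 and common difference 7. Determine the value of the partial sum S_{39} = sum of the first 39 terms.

5382

a_m = 5 + (m - 1)·7.
a_{39} = 271; S = 39·(5 + 271)/2 = 5382.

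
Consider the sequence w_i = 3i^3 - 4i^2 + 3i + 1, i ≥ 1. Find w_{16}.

w_{16} = 3·16^3 - 4·16^2 + 3·16 + 1 = 11313.

11313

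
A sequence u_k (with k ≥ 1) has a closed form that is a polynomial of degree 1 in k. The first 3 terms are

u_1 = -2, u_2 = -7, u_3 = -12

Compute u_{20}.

-97

1st diffs: -5, -5 (constant).
So u_k = -5k + 3.
Evaluating at k = 20 gives u_{20} = -97.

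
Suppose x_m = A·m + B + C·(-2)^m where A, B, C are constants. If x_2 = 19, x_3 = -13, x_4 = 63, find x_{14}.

49207

The three given values yield: 2A + B + 4C = 19; 3A + B - 8C = -13; 4A + B + 16C = 63.
Subtracting the first from the second: A - 12C = -32.
Subtracting the second from the third: A + 24C = 76.
Solving: C = 3, A = 4, then B = -1.
Hence x_{14} = 4·14 + (-1) + 3·16384 = 49207.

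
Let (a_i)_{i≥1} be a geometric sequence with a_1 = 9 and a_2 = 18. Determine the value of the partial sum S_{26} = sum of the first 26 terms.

603979767

Common ratio r = 2.
a_i = 9·2^(i-1).
S = 9·(2^26 - 1)/(2 - 1) = 9·(67108864 - 1)/(1) = 603979767.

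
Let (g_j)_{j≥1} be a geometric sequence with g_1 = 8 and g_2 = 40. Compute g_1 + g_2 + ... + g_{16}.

305175781248

Common ratio r = 5.
g_j = 8·5^(j-1).
S = 8·(5^16 - 1)/(5 - 1) = 8·(152587890625 - 1)/(4) = 305175781248.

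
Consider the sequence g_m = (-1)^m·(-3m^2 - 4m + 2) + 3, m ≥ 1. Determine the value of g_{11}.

408

(-1)^11 = -1; -3m^2 - 4m + 2 at m=11 is -405; so g_{11} = 408.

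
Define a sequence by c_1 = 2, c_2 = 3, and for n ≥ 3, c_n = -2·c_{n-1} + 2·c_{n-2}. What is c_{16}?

Compute successive terms:
c_3 = -2; c_4 = 10; c_5 = -24; …; c_{13} = -76672; c_{14} = 209472; c_{15} = -572288; c_{16} = 1563520.

1563520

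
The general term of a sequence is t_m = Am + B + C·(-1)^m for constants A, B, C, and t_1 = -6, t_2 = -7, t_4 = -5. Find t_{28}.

At m = 1, 2, 4: A + B - C = -6; 2A + B + C = -7; 4A + B + C = -5.
Subtracting the first from the second: A + 2C = -1.
Subtracting the second from the third: 2A = 2.
Solving: C = -1, A = 1, then B = -8.
So t_m = 1·m + (-8) + (-1)·(-1)^m; at m=28 this is 19.

19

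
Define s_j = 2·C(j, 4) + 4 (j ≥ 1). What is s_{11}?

C(11, 4) = 330, so s_{11} = 664.

664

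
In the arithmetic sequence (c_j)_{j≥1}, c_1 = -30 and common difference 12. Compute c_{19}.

186

c_j = -30 + (j - 1)·12.
c_{19} = -30 + 18·12 = 186.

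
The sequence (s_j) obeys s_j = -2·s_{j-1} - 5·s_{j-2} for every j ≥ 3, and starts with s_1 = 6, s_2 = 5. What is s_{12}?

-53345

Step forward from the initial values:
s_3 = -40, s_4 = 55, s_5 = 90, s_6 = -455, s_7 = 460, s_8 = 1355, s_9 = -5010, s_{10} = 3245, s_{11} = 18560, s_{12} = -53345.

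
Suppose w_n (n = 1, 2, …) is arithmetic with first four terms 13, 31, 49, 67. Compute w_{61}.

Common difference d = 18.
w_n = 13 + (n - 1)·18.
w_{61} = 13 + 60·18 = 1093.

1093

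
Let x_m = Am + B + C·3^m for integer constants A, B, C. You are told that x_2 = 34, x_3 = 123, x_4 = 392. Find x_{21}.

52301765985

Write the equations: 2A + B + 9C = 34; 3A + B + 27C = 123; 4A + B + 81C = 392.
Subtracting the first from the second: A + 18C = 89.
Subtracting the second from the third: A + 54C = 269.
Solving: C = 5, A = -1, then B = -9.
Hence x_{21} = -1·21 + (-9) + 5·10460353203 = 52301765985.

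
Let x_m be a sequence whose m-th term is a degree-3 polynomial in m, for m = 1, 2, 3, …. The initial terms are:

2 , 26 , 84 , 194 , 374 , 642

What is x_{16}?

12122

1st diffs: 24, 58, 110, 180, 268.
2nd diffs: 34, 52, 70, 88.
3rd diffs: 18, 18, 18 (constant).
Newton forward-difference form: x_m = 2 + 24·C(m-1,1) + 34·C(m-1,2) + 18·C(m-1,3).
At m = 16: m-1 = 15, so x_{16} = 2 + 360 + 3570 + 8190 = 12122.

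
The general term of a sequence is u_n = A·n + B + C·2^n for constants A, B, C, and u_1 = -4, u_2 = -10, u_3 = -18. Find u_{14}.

-16438

At n = 1, 2, 3: A + B + 2C = -4; 2A + B + 4C = -10; 3A + B + 8C = -18.
Subtracting the first from the second: A + 2C = -6.
Subtracting the second from the third: A + 4C = -8.
Solving: C = -1, A = -4, then B = 2.
Therefore u_{14} = -56 + 2 + (-1)·16384 = -16438.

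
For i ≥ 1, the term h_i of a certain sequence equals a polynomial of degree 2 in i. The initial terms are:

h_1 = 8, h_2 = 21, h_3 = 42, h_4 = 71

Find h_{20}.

1st diffs: 13, 21, 29.
2nd diffs: 8, 8 (constant).
So h_i = 4i^2 + i + 3.
Evaluating at i = 20 gives h_{20} = 1623.

1623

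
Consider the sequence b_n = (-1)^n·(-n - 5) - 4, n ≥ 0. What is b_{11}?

12

(-1)^11 = -1; -n - 5 at n=11 is -16; so b_{11} = 12.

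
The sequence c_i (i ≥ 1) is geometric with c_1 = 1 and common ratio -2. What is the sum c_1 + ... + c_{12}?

-1365

c_i = 1·(-2)^(i-1).
S = 1·((-2)^12 - 1)/(-2 - 1) = 1·(4096 - 1)/(-3) = -1365.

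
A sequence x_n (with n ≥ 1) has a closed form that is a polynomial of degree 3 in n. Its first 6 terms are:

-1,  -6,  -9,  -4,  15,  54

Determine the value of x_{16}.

1st diffs: -5, -3, 5, 19, 39.
2nd diffs: 2, 8, 14, 20.
3rd diffs: 6, 6, 6 (constant).
Newton forward-difference form: x_n = -1 + (-5)·C(n-1,1) + 2·C(n-1,2) + 6·C(n-1,3).
At n = 16: n-1 = 15, so x_{16} = -1 - 75 + 210 + 2730 = 2864.

2864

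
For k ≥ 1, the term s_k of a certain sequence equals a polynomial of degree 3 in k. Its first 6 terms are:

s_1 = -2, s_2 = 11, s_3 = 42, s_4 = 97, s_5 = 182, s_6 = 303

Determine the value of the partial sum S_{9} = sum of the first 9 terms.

1st diffs: 13, 31, 55, 85, 121.
2nd diffs: 18, 24, 30, 36.
3rd diffs: 6, 6, 6 (constant).
So s_k = k^3 + 3k^2 - 3k - 3.
Continuing: 466, 677, 942.
Summing k = 1..9 (9 terms) gives 2718.

2718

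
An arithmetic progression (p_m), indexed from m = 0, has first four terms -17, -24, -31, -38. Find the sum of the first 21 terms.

Common difference d = -7.
p_m = -17 + (m - 0)·(-7).
p_{20} = -157; S = 21·(-17 + (-157))/2 = -1827.

-1827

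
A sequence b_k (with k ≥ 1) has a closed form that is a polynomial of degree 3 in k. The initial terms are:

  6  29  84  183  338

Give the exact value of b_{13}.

5034

1st diffs: 23, 55, 99, 155.
2nd diffs: 32, 44, 56.
3rd diffs: 12, 12 (constant).
Newton forward-difference form: b_k = 6 + 23·C(k-1,1) + 32·C(k-1,2) + 12·C(k-1,3).
At k = 13: k-1 = 12, so b_{13} = 6 + 276 + 2112 + 2640 = 5034.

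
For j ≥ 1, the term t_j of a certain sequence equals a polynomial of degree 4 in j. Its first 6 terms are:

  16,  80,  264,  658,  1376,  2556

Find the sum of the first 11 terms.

1st diffs: 64, 184, 394, 718, 1180.
2nd diffs: 120, 210, 324, 462.
3rd diffs: 90, 114, 138.
4th diffs: 24, 24 (constant).
Newton forward-difference form: t_j = 16 + 64·C(j-1,1) + 120·C(j-1,2) + 90·C(j-1,3) + 24·C(j-1,4).
Continuing: …, 4360, 6974, 10608, 15496, …, t_{11} = 21896.
Summing j = 1..11 (11 terms) gives 64284.

64284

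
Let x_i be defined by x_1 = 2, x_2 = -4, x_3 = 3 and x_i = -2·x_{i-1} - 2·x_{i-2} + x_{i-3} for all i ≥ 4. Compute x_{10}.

Iterate the recurrence:
x_4 = 4; x_5 = -18; x_6 = 31; x_7 = -22; x_8 = -36; x_9 = 147; x_{10} = -244.

-244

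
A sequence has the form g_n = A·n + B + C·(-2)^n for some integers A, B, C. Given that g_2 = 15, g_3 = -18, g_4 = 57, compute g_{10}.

3099

Write the equations: 2A + B + 4C = 15; 3A + B - 8C = -18; 4A + B + 16C = 57.
Subtracting the first from the second: A - 12C = -33.
Subtracting the second from the third: A + 24C = 75.
Solving: C = 3, A = 3, then B = -3.
Therefore g_{10} = 30 + (-3) + 3·1024 = 3099.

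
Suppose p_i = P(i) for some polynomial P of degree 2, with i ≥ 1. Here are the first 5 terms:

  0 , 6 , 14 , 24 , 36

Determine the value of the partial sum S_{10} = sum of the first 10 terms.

1st diffs: 6, 8, 10, 12.
2nd diffs: 2, 2, 2 (constant).
Newton forward-difference form: p_i = 6·C(i-1,1) + 2·C(i-1,2).
Continuing: …, 50, 66, 84, 104, …, p_{10} = 126.
Summing i = 1..10 (10 terms) gives 510.

510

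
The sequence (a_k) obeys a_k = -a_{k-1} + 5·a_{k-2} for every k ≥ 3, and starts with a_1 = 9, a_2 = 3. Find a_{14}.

Iterate the recurrence:
a_3 = 42;  a_4 = -27;  a_5 = 237;  …;  a_{11} = 84297;  a_{12} = -225732;  a_{13} = 647217;  a_{14} = -1775877.

-1775877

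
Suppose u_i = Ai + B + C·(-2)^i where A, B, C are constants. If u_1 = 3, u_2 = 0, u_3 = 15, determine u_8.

-234

Write the equations: A + B - 2C = 3; 2A + B + 4C = 0; 3A + B - 8C = 15.
Subtracting the first from the second: A + 6C = -3.
Subtracting the second from the third: A - 12C = 15.
Solving: C = -1, A = 3, then B = -2.
So u_i = 3·i + (-2) + (-1)·(-2)^i; at i=8 this is -234.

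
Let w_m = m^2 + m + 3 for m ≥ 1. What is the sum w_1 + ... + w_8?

Over m = 1..8: Σm = 36, Σm² = 204.
Total = (1)·204 + (1)·36 + (3)·8 = 264.

264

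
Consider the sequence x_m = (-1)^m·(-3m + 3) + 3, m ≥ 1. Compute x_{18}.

(-1)^18 = 1; -3m + 3 at m=18 is -51; so x_{18} = -48.

-48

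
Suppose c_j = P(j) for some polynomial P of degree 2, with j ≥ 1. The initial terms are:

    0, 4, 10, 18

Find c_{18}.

1st diffs: 4, 6, 8.
2nd diffs: 2, 2 (constant).
Newton forward-difference form: c_j = 4·C(j-1,1) + 2·C(j-1,2).
At j = 18: j-1 = 17, so c_{18} = 68 + 272 = 340.

340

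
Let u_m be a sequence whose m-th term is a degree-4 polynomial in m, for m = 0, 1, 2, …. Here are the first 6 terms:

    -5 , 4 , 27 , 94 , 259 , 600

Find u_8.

1st diffs: 9, 23, 67, 165, 341.
2nd diffs: 14, 44, 98, 176.
3rd diffs: 30, 54, 78.
4th diffs: 24, 24 (constant).
Newton forward-difference form: u_m = -5 + 9·C(m,1) + 14·C(m,2) + 30·C(m,3) + 24·C(m,4).
At m = 8: m = 8, so u_8 = -5 + 72 + 392 + 1680 + 1680 = 3819.

3819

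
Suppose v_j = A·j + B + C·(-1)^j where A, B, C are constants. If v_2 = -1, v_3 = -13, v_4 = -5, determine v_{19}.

-45

At j = 2, 3, 4: 2A + B + C = -1; 3A + B - C = -13; 4A + B + C = -5.
Subtracting the first from the second: A - 2C = -12.
Subtracting the second from the third: A + 2C = 8.
Solving: C = 5, A = -2, then B = -2.
So v_j = -2·j + (-2) + 5·(-1)^j; at j=19 this is -45.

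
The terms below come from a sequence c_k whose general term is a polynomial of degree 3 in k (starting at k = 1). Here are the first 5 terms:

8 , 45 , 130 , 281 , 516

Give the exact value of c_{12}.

6025

1st diffs: 37, 85, 151, 235.
2nd diffs: 48, 66, 84.
3rd diffs: 18, 18 (constant).
Newton forward-difference form: c_k = 8 + 37·C(k-1,1) + 48·C(k-1,2) + 18·C(k-1,3).
At k = 12: k-1 = 11, so c_{12} = 8 + 407 + 2640 + 2970 = 6025.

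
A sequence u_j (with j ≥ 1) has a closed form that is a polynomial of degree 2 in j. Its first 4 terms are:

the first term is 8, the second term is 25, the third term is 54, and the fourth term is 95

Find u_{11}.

1st diffs: 17, 29, 41.
2nd diffs: 12, 12 (constant).
Newton forward-difference form: u_j = 8 + 17·C(j-1,1) + 12·C(j-1,2).
At j = 11: j-1 = 10, so u_{11} = 8 + 170 + 540 = 718.

718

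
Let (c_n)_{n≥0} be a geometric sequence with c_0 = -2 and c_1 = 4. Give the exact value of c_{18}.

Common ratio r = -2.
c_n = (-2)·(-2)^(n-0).
c_{18} = (-2)·(-2)^18 = -524288.

-524288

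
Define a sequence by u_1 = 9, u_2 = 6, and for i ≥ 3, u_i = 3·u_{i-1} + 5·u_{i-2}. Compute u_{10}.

Applying the relation repeatedly:
u_3 = 63  u_4 = 219  u_5 = 972  u_6 = 4011  u_7 = 16893  u_8 = 70734  u_9 = 296667  u_{10} = 1243671.

1243671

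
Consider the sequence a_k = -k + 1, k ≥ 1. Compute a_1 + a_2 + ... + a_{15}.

-105

Over k = 1..15: Σk = 120.
Total = (-1)·120 + (1)·15 = -105.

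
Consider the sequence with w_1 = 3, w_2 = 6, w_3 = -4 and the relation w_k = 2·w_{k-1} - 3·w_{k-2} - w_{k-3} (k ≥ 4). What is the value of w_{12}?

-3974

Applying the relation repeatedly:
w_4 = -29;  w_5 = -52;  w_6 = -13;  w_7 = 159;  w_8 = 409;  w_9 = 354;  w_{10} = -678;  w_{11} = -2827;  w_{12} = -3974.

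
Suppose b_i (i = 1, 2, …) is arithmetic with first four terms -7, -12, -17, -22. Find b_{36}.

Common difference d = -5.
b_i = -7 + (i - 1)·(-5).
b_{36} = -7 + 35·(-5) = -182.

-182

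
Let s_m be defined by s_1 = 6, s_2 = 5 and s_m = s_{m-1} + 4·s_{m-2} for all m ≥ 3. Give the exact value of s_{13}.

278661

Applying the relation repeatedly:
s_3 = 29;  s_4 = 49;  s_5 = 165;  …;  s_{10} = 16409;  s_{11} = 42605;  s_{12} = 108241;  s_{13} = 278661.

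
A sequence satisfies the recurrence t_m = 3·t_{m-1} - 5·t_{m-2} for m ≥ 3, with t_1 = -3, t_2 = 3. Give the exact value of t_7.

Compute successive terms:
t_3 = 24, t_4 = 57, t_5 = 51, t_6 = -132, t_7 = -651.

-651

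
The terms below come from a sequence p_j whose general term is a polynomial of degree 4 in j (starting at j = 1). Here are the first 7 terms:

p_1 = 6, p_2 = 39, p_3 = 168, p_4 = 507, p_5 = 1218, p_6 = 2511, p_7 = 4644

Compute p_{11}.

1st diffs: 33, 129, 339, 711, 1293, 2133.
2nd diffs: 96, 210, 372, 582, 840.
3rd diffs: 114, 162, 210, 258.
4th diffs: 48, 48, 48 (constant).
So p_j = 2j^4 - j^3 + 4j^2 - 2j + 3.
Evaluating at j = 11 gives p_{11} = 28416.

28416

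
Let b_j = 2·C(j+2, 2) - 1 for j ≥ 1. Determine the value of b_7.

C(9, 2) = 36, so b_7 = 71.

71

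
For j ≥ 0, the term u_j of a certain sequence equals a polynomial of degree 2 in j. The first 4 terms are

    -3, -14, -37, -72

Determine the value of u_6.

1st diffs: -11, -23, -35.
2nd diffs: -12, -12 (constant).
Newton forward-difference form: u_j = -3 + (-11)·C(j,1) + (-12)·C(j,2).
At j = 6: j = 6, so u_6 = -3 - 66 - 180 = -249.

-249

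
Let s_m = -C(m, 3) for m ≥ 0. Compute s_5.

C(5, 3) = 10, so s_5 = -10.

-10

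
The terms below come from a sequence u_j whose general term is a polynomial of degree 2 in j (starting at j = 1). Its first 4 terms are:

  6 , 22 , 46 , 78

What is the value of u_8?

1st diffs: 16, 24, 32.
2nd diffs: 8, 8 (constant).
Newton forward-difference form: u_j = 6 + 16·C(j-1,1) + 8·C(j-1,2).
At j = 8: j-1 = 7, so u_8 = 6 + 112 + 168 = 286.

286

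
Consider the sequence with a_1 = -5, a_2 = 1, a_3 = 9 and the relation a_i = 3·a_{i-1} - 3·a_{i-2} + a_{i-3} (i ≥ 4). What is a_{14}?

Applying the relation repeatedly:
a_4 = 19; a_5 = 31; a_6 = 45; …; a_{11} = 145; a_{12} = 171; a_{13} = 199; a_{14} = 229.

229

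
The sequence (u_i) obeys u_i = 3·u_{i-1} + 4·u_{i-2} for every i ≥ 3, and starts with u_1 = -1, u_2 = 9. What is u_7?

u_3 = 23;  u_4 = 105;  u_5 = 407;  u_6 = 1641;  u_7 = 6551.
(Characteristic roots are 4 and -1.)

6551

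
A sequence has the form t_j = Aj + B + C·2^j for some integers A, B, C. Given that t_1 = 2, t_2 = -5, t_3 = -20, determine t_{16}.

Write the equations: A + B + 2C = 2; 2A + B + 4C = -5; 3A + B + 8C = -20.
Subtracting the first from the second: A + 2C = -7.
Subtracting the second from the third: A + 4C = -15.
Solving: C = -4, A = 1, then B = 9.
Hence t_{16} = 1·16 + 9 + (-4)·65536 = -262119.

-262119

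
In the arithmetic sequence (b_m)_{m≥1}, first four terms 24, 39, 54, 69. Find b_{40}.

Common difference d = 15.
b_m = 24 + (m - 1)·15.
b_{40} = 24 + 39·15 = 609.

609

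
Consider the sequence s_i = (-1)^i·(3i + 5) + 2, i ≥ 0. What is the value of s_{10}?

(-1)^10 = 1; 3i + 5 at i=10 is 35; so s_{10} = 37.

37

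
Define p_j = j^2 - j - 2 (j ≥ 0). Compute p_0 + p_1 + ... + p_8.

150

Over j = 0..8: Σj = 36, Σj² = 204.
Total = (1)·204 + (-1)·36 + (-2)·9 = 150.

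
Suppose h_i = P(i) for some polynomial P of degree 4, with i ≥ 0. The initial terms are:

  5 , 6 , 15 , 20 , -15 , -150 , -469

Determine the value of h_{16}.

1st diffs: 1, 9, 5, -35, -135, -319.
2nd diffs: 8, -4, -40, -100, -184.
3rd diffs: -12, -36, -60, -84.
4th diffs: -24, -24, -24 (constant).
Newton forward-difference form: h_i = 5 + 1·C(i,1) + 8·C(i,2) + (-12)·C(i,3) + (-24)·C(i,4).
At i = 16: i = 16, so h_{16} = 5 + 16 + 960 - 6720 - 43680 = -49419.

-49419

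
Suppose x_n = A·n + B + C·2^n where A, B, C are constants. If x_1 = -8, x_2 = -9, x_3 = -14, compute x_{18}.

The three given values yield: A + B + 2C = -8; 2A + B + 4C = -9; 3A + B + 8C = -14.
Subtracting the first from the second: A + 2C = -1.
Subtracting the second from the third: A + 4C = -5.
Solving: C = -2, A = 3, then B = -7.
Hence x_{18} = 3·18 + (-7) + (-2)·262144 = -524241.

-524241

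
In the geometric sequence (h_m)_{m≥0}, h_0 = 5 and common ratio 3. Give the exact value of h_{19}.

h_m = 5·3^(m-0).
h_{19} = 5·3^19 = 5811307335.

5811307335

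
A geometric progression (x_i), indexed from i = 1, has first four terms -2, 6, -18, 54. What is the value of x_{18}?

Common ratio r = -3.
x_i = (-2)·(-3)^(i-1).
x_{18} = (-2)·(-3)^17 = 258280326.

258280326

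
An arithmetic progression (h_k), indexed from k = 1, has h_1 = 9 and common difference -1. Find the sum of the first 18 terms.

9

h_k = 9 + (k - 1)·(-1).
h_{18} = -8; S = 18·(9 + (-8))/2 = 9.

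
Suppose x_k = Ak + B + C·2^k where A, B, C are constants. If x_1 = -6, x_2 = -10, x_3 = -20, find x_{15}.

-98276

The three given values yield: A + B + 2C = -6; 2A + B + 4C = -10; 3A + B + 8C = -20.
Subtracting the first from the second: A + 2C = -4.
Subtracting the second from the third: A + 4C = -10.
Solving: C = -3, A = 2, then B = -2.
So x_k = 2·k + (-2) + (-3)·2^k; at k=15 this is -98276.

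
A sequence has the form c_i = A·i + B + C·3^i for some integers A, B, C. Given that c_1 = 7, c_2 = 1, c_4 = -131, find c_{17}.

-258280217

At i = 1, 2, 4: A + B + 3C = 7; 2A + B + 9C = 1; 4A + B + 81C = -131.
Subtracting the first from the second: A + 6C = -6.
Subtracting the second from the third: 2A + 72C = -132.
Solving: C = -2, A = 6, then B = 7.
Hence c_{17} = 6·17 + 7 + (-2)·129140163 = -258280217.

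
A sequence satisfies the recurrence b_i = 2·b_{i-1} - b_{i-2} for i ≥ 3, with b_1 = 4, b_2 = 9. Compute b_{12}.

59

Iterate the recurrence:
b_3 = 14, b_4 = 19, b_5 = 24, b_6 = 29, b_7 = 34, b_8 = 39, b_9 = 44, b_{10} = 49, b_{11} = 54, b_{12} = 59.
(Characteristic roots are 1 and 1.)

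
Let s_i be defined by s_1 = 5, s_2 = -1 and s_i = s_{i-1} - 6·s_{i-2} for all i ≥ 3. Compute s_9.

1409

Compute successive terms:
s_3 = -31  s_4 = -25  s_5 = 161  s_6 = 311  s_7 = -655  s_8 = -2521  s_9 = 1409.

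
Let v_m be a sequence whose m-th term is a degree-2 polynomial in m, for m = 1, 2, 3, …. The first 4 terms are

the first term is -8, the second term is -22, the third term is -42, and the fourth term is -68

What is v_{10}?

-350

1st diffs: -14, -20, -26.
2nd diffs: -6, -6 (constant).
So v_m = -3m^2 - 5m.
Evaluating at m = 10 gives v_{10} = -350.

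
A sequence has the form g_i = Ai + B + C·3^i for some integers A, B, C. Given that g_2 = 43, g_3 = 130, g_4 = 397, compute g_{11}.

885706

Plug in i = 2, 3, 4: 2A + B + 9C = 43; 3A + B + 27C = 130; 4A + B + 81C = 397.
Subtracting the first from the second: A + 18C = 87.
Subtracting the second from the third: A + 54C = 267.
Solving: C = 5, A = -3, then B = 4.
Therefore g_{11} = -33 + 4 + 5·177147 = 885706.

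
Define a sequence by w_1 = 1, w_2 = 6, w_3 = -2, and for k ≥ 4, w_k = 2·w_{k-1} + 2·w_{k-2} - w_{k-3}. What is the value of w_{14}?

Compute successive terms:
w_4 = 7;  w_5 = 4;  w_6 = 24;  …;  w_{11} = 2476;  w_{12} = 6496;  w_{13} = 16993;  w_{14} = 44502.

44502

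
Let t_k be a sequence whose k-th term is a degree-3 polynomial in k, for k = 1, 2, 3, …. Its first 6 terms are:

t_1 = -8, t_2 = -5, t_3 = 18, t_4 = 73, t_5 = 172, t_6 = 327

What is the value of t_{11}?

2362

1st diffs: 3, 23, 55, 99, 155.
2nd diffs: 20, 32, 44, 56.
3rd diffs: 12, 12, 12 (constant).
Newton forward-difference form: t_k = -8 + 3·C(k-1,1) + 20·C(k-1,2) + 12·C(k-1,3).
At k = 11: k-1 = 10, so t_{11} = -8 + 30 + 900 + 1440 = 2362.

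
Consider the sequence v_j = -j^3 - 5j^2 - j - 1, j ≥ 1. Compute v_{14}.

v_{14} = -1·14^3 - 5·14^2 - 1·14 - 1 = -3739.

-3739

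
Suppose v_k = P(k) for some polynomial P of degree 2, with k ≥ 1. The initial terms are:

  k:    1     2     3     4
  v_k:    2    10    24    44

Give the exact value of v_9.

1st diffs: 8, 14, 20.
2nd diffs: 6, 6 (constant).
So v_k = 3k^2 - k.
Evaluating at k = 9 gives v_9 = 234.

234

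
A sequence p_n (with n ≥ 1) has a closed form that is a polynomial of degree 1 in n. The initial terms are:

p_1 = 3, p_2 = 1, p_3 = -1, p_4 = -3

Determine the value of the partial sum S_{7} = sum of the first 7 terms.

-21

1st diffs: -2, -2, -2 (constant).
So p_n = -2n + 5.
Continuing: -5, -7, -9.
Summing n = 1..7 (7 terms) gives -21.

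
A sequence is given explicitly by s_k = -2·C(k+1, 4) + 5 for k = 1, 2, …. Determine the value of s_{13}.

-1997

C(14, 4) = 1001, so s_{13} = -1997.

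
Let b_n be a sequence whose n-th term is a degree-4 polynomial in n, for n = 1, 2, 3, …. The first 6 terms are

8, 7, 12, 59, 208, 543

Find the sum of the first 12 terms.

1st diffs: -1, 5, 47, 149, 335.
2nd diffs: 6, 42, 102, 186.
3rd diffs: 36, 60, 84.
4th diffs: 24, 24 (constant).
Newton forward-difference form: b_n = 8 + (-1)·C(n-1,1) + 6·C(n-1,2) + 36·C(n-1,3) + 24·C(n-1,4).
Continuing: …, 1172, 2227, 3864, 6263, …, b_{12} = 14187.
Summing n = 1..12 (12 terms) gives 38178.

38178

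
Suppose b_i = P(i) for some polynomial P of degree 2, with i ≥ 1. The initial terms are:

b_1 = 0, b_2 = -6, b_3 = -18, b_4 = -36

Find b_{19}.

1st diffs: -6, -12, -18.
2nd diffs: -6, -6 (constant).
So b_i = -3i^2 + 3i.
Evaluating at i = 19 gives b_{19} = -1026.

-1026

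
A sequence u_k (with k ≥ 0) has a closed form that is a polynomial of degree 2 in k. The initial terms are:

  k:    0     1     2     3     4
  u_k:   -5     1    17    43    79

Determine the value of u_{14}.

1st diffs: 6, 16, 26, 36.
2nd diffs: 10, 10, 10 (constant).
So u_k = 5k^2 + k - 5.
Evaluating at k = 14 gives u_{14} = 989.

989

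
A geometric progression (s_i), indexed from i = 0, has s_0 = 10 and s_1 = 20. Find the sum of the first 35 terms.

343597383670

Common ratio r = 2.
s_i = 10·2^(i-0).
S = 10·(2^35 - 1)/(2 - 1) = 10·(34359738368 - 1)/(1) = 343597383670.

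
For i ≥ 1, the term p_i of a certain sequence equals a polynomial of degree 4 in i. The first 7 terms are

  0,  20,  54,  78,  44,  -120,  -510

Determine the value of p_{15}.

-31206

1st diffs: 20, 34, 24, -34, -164, -390.
2nd diffs: 14, -10, -58, -130, -226.
3rd diffs: -24, -48, -72, -96.
4th diffs: -24, -24, -24 (constant).
So p_i = -i^4 + 6i^3 - 4i^2 + 5i - 6.
Evaluating at i = 15 gives p_{15} = -31206.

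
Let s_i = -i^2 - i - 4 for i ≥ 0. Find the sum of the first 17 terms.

Over i = 0..16: Σi = 136, Σi² = 1496.
Total = (-1)·1496 + (-1)·136 + (-4)·17 = -1700.

-1700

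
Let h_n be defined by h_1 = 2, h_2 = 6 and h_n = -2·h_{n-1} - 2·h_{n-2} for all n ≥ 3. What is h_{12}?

320

Compute successive terms:
h_3 = -16; h_4 = 20; h_5 = -8; h_6 = -24; h_7 = 64; h_8 = -80; h_9 = 32; h_{10} = 96; h_{11} = -256; h_{12} = 320.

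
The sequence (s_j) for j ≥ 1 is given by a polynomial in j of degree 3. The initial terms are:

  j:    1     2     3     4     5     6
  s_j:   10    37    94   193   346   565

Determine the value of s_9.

1738

1st diffs: 27, 57, 99, 153, 219.
2nd diffs: 30, 42, 54, 66.
3rd diffs: 12, 12, 12 (constant).
So s_j = 2j^3 + 3j^2 + 4j + 1.
Evaluating at j = 9 gives s_9 = 1738.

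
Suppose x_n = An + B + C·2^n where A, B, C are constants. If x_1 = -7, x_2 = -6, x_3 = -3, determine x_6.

At n = 1, 2, 3: A + B + 2C = -7; 2A + B + 4C = -6; 3A + B + 8C = -3.
Subtracting the first from the second: A + 2C = 1.
Subtracting the second from the third: A + 4C = 3.
Solving: C = 1, A = -1, then B = -8.
So x_n = -1·n + (-8) + 1·2^n; at n=6 this is 50.

50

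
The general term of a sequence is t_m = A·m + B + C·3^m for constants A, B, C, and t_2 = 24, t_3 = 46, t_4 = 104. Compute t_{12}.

531496

Write the equations: 2A + B + 9C = 24; 3A + B + 27C = 46; 4A + B + 81C = 104.
Subtracting the first from the second: A + 18C = 22.
Subtracting the second from the third: A + 54C = 58.
Solving: C = 1, A = 4, then B = 7.
So t_m = 4·m + 7 + 1·3^m; at m=12 this is 531496.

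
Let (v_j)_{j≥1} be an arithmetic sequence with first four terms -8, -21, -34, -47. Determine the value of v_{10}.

Common difference d = -13.
v_j = -8 + (j - 1)·(-13).
v_{10} = -8 + 9·(-13) = -125.

-125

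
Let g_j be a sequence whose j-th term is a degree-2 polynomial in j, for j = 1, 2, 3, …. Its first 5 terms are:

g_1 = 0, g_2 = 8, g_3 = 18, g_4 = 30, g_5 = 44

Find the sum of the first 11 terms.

770

1st diffs: 8, 10, 12, 14.
2nd diffs: 2, 2, 2 (constant).
So g_j = j^2 + 5j - 6.
Continuing: …, 60, 78, 98, 120, …, g_{11} = 170.
Summing j = 1..11 (11 terms) gives 770.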